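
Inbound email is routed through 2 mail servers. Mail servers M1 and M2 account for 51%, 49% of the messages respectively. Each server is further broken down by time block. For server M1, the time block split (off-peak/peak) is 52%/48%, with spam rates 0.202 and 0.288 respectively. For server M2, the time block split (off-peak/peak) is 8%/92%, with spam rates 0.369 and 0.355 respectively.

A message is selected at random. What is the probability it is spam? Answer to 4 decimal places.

P(S|M1) = 0.52·0.202 + 0.48·0.288 = 0.10504 + 0.13824 = 0.24328
P(S|M2) = 0.08·0.369 + 0.92·0.355 = 0.02952 + 0.3266 = 0.35612
By total probability over the outer partition,
P(S) = 0.51·0.24328 + 0.49·0.35612
      = 0.1240728 + 0.1744988 = 0.2985716

0.2986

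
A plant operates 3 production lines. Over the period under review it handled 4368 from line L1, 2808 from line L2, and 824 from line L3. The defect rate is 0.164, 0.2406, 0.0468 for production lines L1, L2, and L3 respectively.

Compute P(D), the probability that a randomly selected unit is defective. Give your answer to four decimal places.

0.1788

Total: 4368 + 2808 + 824 = 8000.
P(L1) = 4368/8000 = 0.546. P(L2) = 2808/8000 = 0.351. P(L3) = 824/8000 = 0.103.
By the law of total probability,
P(D) = P(D|L1)·P(L1) + P(D|L2)·P(L2) + P(D|L3)·P(L3)
      = 0.164·0.546 + 0.2406·0.351 + 0.0468·0.103
      = 0.089544 + 0.0844506 + 0.0048204 = 0.178815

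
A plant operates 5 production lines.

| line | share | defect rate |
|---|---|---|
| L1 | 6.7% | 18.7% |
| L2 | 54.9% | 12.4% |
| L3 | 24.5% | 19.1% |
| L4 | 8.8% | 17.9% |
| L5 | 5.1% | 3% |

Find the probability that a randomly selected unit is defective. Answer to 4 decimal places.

0.1447

By the law of total probability,
P(D) = P(D|L1)·P(L1) + P(D|L2)·P(L2) + P(D|L3)·P(L3) + P(D|L4)·P(L4) + P(D|L5)·P(L5)
      = 0.187·0.067 + 0.124·0.549 + 0.191·0.245 + 0.179·0.088 + 0.03·0.051
      = 0.012529 + 0.068076 + 0.046795 + 0.015752 + 0.00153 = 0.144682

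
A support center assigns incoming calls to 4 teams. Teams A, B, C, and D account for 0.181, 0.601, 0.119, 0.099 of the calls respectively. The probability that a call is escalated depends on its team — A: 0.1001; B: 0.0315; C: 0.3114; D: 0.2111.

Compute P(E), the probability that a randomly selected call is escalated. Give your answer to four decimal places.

P(E) ≈ 0.0950

Summing over the partition,
P(E) = P(E|A)·P(A) + P(E|B)·P(B) + P(E|C)·P(C) + P(E|D)·P(D)
      = 0.1001·0.181 + 0.0315·0.601 + 0.3114·0.119 + 0.2111·0.099
      = 0.0181181 + 0.0189315 + 0.0370566 + 0.0208989 = 0.0950051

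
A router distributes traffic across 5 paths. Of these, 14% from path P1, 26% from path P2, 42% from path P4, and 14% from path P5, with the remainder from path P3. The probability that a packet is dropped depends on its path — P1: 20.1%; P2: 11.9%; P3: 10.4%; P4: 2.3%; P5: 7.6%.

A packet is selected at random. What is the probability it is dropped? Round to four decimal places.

P(L) ≈ 0.0835

P(P3) = 1 − (0.14 + 0.26 + 0.42 + 0.14) = 0.04.
Summing over the partition,
P(L) = P(L|P1)·P(P1) + P(L|P2)·P(P2) + P(L|P3)·P(P3) + P(L|P4)·P(P4) + P(L|P5)·P(P5)
      = 0.201·0.14 + 0.119·0.26 + 0.104·0.04 + 0.023·0.42 + 0.076·0.14
      = 0.02814 + 0.03094 + 0.00416 + 0.00966 + 0.01064 = 0.08354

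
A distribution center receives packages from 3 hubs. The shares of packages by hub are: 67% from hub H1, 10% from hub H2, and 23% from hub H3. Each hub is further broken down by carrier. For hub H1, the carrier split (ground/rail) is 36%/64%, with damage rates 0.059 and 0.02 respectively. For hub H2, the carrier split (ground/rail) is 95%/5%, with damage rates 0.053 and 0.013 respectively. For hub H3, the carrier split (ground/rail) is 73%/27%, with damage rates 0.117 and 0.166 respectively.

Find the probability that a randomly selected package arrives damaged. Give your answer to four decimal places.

P(D) ≈ 0.0579

P(D|H1) = 0.36·0.059 + 0.64·0.02 = 0.02124 + 0.0128 = 0.03404
P(D|H2) = 0.95·0.053 + 0.05·0.013 = 0.05035 + 0.00065 = 0.051
P(D|H3) = 0.73·0.117 + 0.27·0.166 = 0.08541 + 0.04482 = 0.13023
Then overall,
P(D) = 0.67·0.03404 + 0.1·0.051 + 0.23·0.13023
      = 0.0228068 + 0.0051 + 0.0299529 = 0.0578597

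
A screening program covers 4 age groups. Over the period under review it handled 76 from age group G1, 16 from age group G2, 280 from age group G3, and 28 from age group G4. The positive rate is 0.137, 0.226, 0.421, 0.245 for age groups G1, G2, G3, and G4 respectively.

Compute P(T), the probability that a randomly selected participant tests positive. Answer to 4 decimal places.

Total: 76 + 16 + 280 + 28 = 400.
P(G1) = 76/400 = 0.19. P(G2) = 16/400 = 0.04. P(G3) = 280/400 = 0.7. P(G4) = 28/400 = 0.07.
Summing over the partition,
P(T) = P(T|G1)·P(G1) + P(T|G2)·P(G2) + P(T|G3)·P(G3) + P(T|G4)·P(G4)
      = 0.137·0.19 + 0.226·0.04 + 0.421·0.7 + 0.245·0.07
      = 0.02603 + 0.00904 + 0.2947 + 0.01715 = 0.34692

P(T) ≈ 0.3469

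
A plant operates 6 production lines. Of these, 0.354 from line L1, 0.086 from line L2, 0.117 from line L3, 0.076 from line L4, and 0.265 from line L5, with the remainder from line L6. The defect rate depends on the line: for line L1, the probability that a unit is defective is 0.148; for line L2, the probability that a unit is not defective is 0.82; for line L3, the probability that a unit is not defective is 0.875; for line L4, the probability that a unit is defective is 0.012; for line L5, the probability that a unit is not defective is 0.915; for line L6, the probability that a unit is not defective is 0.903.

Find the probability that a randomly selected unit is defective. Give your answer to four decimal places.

P(D) ≈ 0.1158

P(L6) = 1 − (0.354 + 0.086 + 0.117 + 0.076 + 0.265) = 0.102.
P(D|L2) = 1 − 0.82 = 0.18.
P(D|L3) = 1 − 0.875 = 0.125.
P(D|L5) = 1 − 0.915 = 0.085.
P(D|L6) = 1 − 0.903 = 0.097.
P(D) = P(D|L1)·P(L1) + P(D|L2)·P(L2) + P(D|L3)·P(L3) + P(D|L4)·P(L4) + P(D|L5)·P(L5) + P(D|L6)·P(L6)
      = 0.148·0.354 + 0.18·0.086 + 0.125·0.117 + 0.012·0.076 + 0.085·0.265 + 0.097·0.102
      = 0.052392 + 0.01548 + 0.014625 + 0.000912 + 0.022525 + 0.009894 = 0.115828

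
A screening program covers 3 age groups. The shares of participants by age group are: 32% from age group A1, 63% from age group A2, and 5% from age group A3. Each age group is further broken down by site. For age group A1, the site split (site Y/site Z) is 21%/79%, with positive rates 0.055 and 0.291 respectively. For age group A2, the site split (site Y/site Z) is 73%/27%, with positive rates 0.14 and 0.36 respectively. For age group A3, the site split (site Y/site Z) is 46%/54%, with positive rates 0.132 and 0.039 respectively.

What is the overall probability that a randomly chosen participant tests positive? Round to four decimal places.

P(T|A1) = 0.21·0.055 + 0.79·0.291 = 0.01155 + 0.22989 = 0.24144
P(T|A2) = 0.73·0.14 + 0.27·0.36 = 0.1022 + 0.0972 = 0.1994
P(T|A3) = 0.46·0.132 + 0.54·0.039 = 0.06072 + 0.02106 = 0.08178
Then overall,
P(T) = 0.32·0.24144 + 0.63·0.1994 + 0.05·0.08178
      = 0.0772608 + 0.125622 + 0.004089 = 0.2069718

0.2070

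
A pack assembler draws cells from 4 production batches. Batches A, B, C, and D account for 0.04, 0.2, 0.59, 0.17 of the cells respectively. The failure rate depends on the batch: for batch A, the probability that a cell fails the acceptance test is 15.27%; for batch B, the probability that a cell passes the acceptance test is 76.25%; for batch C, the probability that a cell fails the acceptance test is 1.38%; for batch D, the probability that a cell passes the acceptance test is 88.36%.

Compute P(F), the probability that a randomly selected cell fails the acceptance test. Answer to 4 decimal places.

0.0815

P(F|B) = 1 − 0.7625 = 0.2375.
P(F|D) = 1 − 0.8836 = 0.1164.
P(F) = P(F|A)·P(A) + P(F|B)·P(B) + P(F|C)·P(C) + P(F|D)·P(D)
      = 0.1527·0.04 + 0.2375·0.2 + 0.0138·0.59 + 0.1164·0.17
      = 0.006108 + 0.0475 + 0.008142 + 0.019788 = 0.081538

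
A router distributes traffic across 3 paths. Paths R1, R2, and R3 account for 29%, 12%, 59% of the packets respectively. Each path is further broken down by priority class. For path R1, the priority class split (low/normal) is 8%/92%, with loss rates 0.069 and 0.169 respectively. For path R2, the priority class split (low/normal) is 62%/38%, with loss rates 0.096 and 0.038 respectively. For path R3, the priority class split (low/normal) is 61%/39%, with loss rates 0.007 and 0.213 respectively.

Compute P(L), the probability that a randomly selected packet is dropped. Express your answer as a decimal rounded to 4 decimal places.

P(L|R1) = 0.08·0.069 + 0.92·0.169 = 0.00552 + 0.15548 = 0.161
P(L|R2) = 0.62·0.096 + 0.38·0.038 = 0.05952 + 0.01444 = 0.07396
P(L|R3) = 0.61·0.007 + 0.39·0.213 = 0.00427 + 0.08307 = 0.08734
Then overall,
P(L) = 0.29·0.161 + 0.12·0.07396 + 0.59·0.08734
      = 0.04669 + 0.0088752 + 0.0515306 = 0.1070958

0.1071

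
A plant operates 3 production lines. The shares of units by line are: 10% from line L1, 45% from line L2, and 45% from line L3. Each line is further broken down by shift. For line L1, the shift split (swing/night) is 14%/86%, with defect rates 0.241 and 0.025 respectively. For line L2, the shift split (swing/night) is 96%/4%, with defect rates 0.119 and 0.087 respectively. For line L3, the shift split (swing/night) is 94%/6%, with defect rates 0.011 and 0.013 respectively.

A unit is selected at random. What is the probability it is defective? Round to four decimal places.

P(D|L1) = 0.14·0.241 + 0.86·0.025 = 0.03374 + 0.0215 = 0.05524
P(D|L2) = 0.96·0.119 + 0.04·0.087 = 0.11424 + 0.00348 = 0.11772
P(D|L3) = 0.94·0.011 + 0.06·0.013 = 0.01034 + 0.00078 = 0.01112
Then overall,
P(D) = 0.1·0.05524 + 0.45·0.11772 + 0.45·0.01112
      = 0.005524 + 0.052974 + 0.005004 = 0.063502

0.0635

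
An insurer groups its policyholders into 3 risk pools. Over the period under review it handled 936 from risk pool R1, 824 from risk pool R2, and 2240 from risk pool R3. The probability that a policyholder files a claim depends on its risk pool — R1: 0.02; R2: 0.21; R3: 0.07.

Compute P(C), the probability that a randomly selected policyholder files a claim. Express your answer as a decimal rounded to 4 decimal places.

0.0871

Total: 936 + 824 + 2240 = 4000.
P(R1) = 936/4000 = 0.234. P(R2) = 824/4000 = 0.206. P(R3) = 2240/4000 = 0.56.
Using total probability over the partition,
P(C) = P(C|R1)·P(R1) + P(C|R2)·P(R2) + P(C|R3)·P(R3)
      = 0.02·0.234 + 0.21·0.206 + 0.07·0.56
      = 0.00468 + 0.04326 + 0.0392 = 0.08714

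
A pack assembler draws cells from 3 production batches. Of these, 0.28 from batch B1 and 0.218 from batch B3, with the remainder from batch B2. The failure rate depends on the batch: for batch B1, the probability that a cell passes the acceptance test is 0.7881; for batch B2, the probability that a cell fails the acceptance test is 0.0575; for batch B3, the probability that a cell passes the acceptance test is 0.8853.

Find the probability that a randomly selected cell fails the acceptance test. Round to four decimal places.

P(B2) = 1 − (0.28 + 0.218) = 0.502.
P(F|B1) = 1 − 0.7881 = 0.2119.
P(F|B3) = 1 − 0.8853 = 0.1147.
P(F) = P(F|B1)·P(B1) + P(F|B2)·P(B2) + P(F|B3)·P(B3)
      = 0.2119·0.28 + 0.0575·0.502 + 0.1147·0.218
      = 0.059332 + 0.028865 + 0.0250046 = 0.1132016

0.1132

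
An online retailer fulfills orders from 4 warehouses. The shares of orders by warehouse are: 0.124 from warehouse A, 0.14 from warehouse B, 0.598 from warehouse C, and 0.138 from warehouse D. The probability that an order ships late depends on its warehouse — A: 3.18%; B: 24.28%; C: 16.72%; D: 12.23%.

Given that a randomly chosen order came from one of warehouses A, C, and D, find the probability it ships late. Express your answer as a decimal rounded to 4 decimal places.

Let S = {A, C, D}.
P(S) = 0.124 + 0.598 + 0.138 = 0.86.
P(L ∩ S) = 0.0318·0.124 + 0.1672·0.598 + 0.1223·0.138 = 0.0039432 + 0.0999856 + 0.0168774 = 0.1208062.
P(L | S) = 0.1208062 / 0.86 = 0.140472…

0.1405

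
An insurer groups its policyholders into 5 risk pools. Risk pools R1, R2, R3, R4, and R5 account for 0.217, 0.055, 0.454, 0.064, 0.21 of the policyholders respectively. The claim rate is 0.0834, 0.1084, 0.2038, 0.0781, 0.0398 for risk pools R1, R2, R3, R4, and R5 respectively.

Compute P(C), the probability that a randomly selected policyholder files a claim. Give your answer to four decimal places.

P(C) = P(C|R1)·P(R1) + P(C|R2)·P(R2) + P(C|R3)·P(R3) + P(C|R4)·P(R4) + P(C|R5)·P(R5)
      = 0.0834·0.217 + 0.1084·0.055 + 0.2038·0.454 + 0.0781·0.064 + 0.0398·0.21
      = 0.0180978 + 0.005962 + 0.0925252 + 0.0049984 + 0.008358 = 0.1299414

P(C) ≈ 0.1299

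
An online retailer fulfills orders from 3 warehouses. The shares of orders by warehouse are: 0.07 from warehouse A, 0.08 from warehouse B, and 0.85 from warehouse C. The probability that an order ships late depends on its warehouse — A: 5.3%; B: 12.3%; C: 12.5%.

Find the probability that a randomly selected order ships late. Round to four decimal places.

P(L) ≈ 0.1198

P(L) = P(L|A)·P(A) + P(L|B)·P(B) + P(L|C)·P(C)
      = 0.053·0.07 + 0.123·0.08 + 0.125·0.85
      = 0.00371 + 0.00984 + 0.10625 = 0.1198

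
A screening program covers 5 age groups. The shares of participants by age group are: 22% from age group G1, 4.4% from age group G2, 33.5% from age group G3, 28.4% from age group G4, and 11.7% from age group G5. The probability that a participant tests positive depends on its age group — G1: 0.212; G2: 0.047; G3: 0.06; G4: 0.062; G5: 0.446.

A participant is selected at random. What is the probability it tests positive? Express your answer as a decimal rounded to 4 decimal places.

P(T) ≈ 0.1386

P(T) = P(T|G1)·P(G1) + P(T|G2)·P(G2) + P(T|G3)·P(G3) + P(T|G4)·P(G4) + P(T|G5)·P(G5)
      = 0.212·0.22 + 0.047·0.044 + 0.06·0.335 + 0.062·0.284 + 0.446·0.117
      = 0.04664 + 0.002068 + 0.0201 + 0.017608 + 0.052182 = 0.138598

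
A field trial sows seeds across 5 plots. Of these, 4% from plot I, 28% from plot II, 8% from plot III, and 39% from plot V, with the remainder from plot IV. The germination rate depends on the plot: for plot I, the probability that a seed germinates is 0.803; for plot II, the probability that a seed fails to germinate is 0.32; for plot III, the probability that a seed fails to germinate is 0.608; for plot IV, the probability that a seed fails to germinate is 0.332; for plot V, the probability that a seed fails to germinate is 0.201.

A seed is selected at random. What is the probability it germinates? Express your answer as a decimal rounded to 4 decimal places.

P(IV) = 1 − (0.04 + 0.28 + 0.08 + 0.39) = 0.21.
P(G|II) = 1 − 0.32 = 0.68.
P(G|III) = 1 − 0.608 = 0.392.
P(G|IV) = 1 − 0.332 = 0.668.
P(G|V) = 1 − 0.201 = 0.799.
P(G) = P(G|I)·P(I) + P(G|II)·P(II) + P(G|III)·P(III) + P(G|IV)·P(IV) + P(G|V)·P(V)
      = 0.803·0.04 + 0.68·0.28 + 0.392·0.08 + 0.668·0.21 + 0.799·0.39
      = 0.03212 + 0.1904 + 0.03136 + 0.14028 + 0.31161 = 0.70577

0.7058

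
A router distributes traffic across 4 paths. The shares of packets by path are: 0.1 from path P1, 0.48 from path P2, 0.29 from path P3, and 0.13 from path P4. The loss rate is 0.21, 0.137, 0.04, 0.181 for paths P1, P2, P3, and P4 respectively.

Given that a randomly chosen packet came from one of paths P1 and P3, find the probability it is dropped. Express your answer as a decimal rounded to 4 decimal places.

Let S = {P1, P3}.
P(S) = 0.1 + 0.29 = 0.39.
P(L ∩ S) = 0.21·0.1 + 0.04·0.29 = 0.021 + 0.0116 = 0.0326.
P(L | S) = 0.0326 / 0.39 = 0.083590…

0.0836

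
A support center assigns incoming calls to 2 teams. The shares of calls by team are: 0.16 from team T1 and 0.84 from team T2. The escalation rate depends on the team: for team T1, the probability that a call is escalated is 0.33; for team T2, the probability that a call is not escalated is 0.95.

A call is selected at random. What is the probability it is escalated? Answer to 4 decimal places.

0.0948

P(E|T2) = 1 − 0.95 = 0.05.
Summing over the partition,
P(E) = P(E|T1)·P(T1) + P(E|T2)·P(T2)
      = 0.33·0.16 + 0.05·0.84
      = 0.0528 + 0.042 = 0.0948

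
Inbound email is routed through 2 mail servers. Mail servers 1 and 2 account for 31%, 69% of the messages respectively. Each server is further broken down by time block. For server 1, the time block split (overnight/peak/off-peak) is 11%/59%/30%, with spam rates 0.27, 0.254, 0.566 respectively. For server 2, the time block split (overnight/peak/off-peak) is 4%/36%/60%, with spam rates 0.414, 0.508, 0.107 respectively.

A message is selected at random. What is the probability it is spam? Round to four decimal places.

P(S|1) = 0.11·0.27 + 0.59·0.254 + 0.3·0.566 = 0.0297 + 0.14986 + 0.1698 = 0.34936
P(S|2) = 0.04·0.414 + 0.36·0.508 + 0.6·0.107 = 0.01656 + 0.18288 + 0.0642 = 0.26364
By total probability over the outer partition,
P(S) = 0.31·0.34936 + 0.69·0.26364
      = 0.1083016 + 0.1819116 = 0.2902132

P(S) ≈ 0.2902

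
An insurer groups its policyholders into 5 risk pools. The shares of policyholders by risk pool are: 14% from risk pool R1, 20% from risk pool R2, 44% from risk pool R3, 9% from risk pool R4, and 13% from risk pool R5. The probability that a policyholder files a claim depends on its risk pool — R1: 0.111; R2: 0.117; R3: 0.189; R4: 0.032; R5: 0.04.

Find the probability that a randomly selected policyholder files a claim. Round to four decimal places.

Summing over the partition,
P(C) = P(C|R1)·P(R1) + P(C|R2)·P(R2) + P(C|R3)·P(R3) + P(C|R4)·P(R4) + P(C|R5)·P(R5)
      = 0.111·0.14 + 0.117·0.2 + 0.189·0.44 + 0.032·0.09 + 0.04·0.13
      = 0.01554 + 0.0234 + 0.08316 + 0.00288 + 0.0052 = 0.13018

0.1302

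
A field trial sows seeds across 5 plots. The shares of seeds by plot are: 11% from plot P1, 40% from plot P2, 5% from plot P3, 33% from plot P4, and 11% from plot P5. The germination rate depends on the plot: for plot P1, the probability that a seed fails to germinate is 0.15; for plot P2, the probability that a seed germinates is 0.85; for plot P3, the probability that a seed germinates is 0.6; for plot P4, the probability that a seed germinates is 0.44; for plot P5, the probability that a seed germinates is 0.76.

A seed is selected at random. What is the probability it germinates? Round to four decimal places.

0.6923

P(G|P1) = 1 − 0.15 = 0.85.
P(G) = P(G|P1)·P(P1) + P(G|P2)·P(P2) + P(G|P3)·P(P3) + P(G|P4)·P(P4) + P(G|P5)·P(P5)
      = 0.85·0.11 + 0.85·0.4 + 0.6·0.05 + 0.44·0.33 + 0.76·0.11
      = 0.0935 + 0.34 + 0.03 + 0.1452 + 0.0836 = 0.6923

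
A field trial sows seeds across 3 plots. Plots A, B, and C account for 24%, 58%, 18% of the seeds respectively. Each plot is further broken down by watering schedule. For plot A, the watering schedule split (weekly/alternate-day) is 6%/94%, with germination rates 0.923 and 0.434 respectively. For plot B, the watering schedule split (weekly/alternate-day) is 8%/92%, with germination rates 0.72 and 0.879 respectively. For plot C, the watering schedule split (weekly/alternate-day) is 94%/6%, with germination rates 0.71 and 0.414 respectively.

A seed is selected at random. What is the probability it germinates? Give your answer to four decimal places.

0.7382

P(G|A) = 0.06·0.923 + 0.94·0.434 = 0.05538 + 0.40796 = 0.46334
P(G|B) = 0.08·0.72 + 0.92·0.879 = 0.0576 + 0.80868 = 0.86628
P(G|C) = 0.94·0.71 + 0.06·0.414 = 0.6674 + 0.02484 = 0.69224
Then overall,
P(G) = 0.24·0.46334 + 0.58·0.86628 + 0.18·0.69224
      = 0.1112016 + 0.5024424 + 0.1246032 = 0.7382472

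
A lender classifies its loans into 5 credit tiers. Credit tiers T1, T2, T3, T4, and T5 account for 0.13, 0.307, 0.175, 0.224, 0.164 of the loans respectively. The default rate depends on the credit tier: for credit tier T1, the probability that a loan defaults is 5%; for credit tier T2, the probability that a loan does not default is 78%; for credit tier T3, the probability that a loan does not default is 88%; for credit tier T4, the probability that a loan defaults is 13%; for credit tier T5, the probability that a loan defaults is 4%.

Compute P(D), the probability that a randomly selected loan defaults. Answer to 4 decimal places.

0.1307

P(D|T2) = 1 − 0.78 = 0.22.
P(D|T3) = 1 − 0.88 = 0.12.
P(D) = P(D|T1)·P(T1) + P(D|T2)·P(T2) + P(D|T3)·P(T3) + P(D|T4)·P(T4) + P(D|T5)·P(T5)
      = 0.05·0.13 + 0.22·0.307 + 0.12·0.175 + 0.13·0.224 + 0.04·0.164
      = 0.0065 + 0.06754 + 0.021 + 0.02912 + 0.00656 = 0.13072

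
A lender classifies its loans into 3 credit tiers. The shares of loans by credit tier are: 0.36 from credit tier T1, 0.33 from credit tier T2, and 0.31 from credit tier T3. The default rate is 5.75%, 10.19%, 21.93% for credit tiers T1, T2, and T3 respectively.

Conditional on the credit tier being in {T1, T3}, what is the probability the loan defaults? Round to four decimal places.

Let S = {T1, T3}.
P(S) = 0.36 + 0.31 = 0.67.
P(D ∩ S) = 0.0575·0.36 + 0.2193·0.31 = 0.0207 + 0.067983 = 0.088683.
P(D | S) = 0.088683 / 0.67 = 0.132363…

P(D|S) ≈ 0.1324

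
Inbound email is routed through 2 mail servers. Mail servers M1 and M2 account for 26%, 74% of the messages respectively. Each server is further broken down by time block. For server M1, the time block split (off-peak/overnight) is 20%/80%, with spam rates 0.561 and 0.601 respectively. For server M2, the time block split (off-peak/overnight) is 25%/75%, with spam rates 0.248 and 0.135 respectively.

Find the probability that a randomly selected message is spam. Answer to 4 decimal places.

P(S|M1) = 0.2·0.561 + 0.8·0.601 = 0.1122 + 0.4808 = 0.593
P(S|M2) = 0.25·0.248 + 0.75·0.135 = 0.062 + 0.10125 = 0.16325
Then overall,
P(S) = 0.26·0.593 + 0.74·0.16325
      = 0.15418 + 0.120805 = 0.274985

P(S) ≈ 0.2750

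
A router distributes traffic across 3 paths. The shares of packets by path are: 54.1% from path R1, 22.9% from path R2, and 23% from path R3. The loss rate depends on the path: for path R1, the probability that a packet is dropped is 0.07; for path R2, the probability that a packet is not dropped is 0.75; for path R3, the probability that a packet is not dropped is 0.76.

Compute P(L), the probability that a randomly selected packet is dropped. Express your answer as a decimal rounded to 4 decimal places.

P(L|R2) = 1 − 0.75 = 0.25.
P(L|R3) = 1 − 0.76 = 0.24.
Using total probability over the partition,
P(L) = P(L|R1)·P(R1) + P(L|R2)·P(R2) + P(L|R3)·P(R3)
      = 0.07·0.541 + 0.25·0.229 + 0.24·0.23
      = 0.03787 + 0.05725 + 0.0552 = 0.15032

0.1503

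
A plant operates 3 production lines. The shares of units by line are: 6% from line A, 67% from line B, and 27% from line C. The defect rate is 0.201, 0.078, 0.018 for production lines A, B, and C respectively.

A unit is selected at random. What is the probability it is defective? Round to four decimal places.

0.0692

Using total probability over the partition,
P(D) = P(D|A)·P(A) + P(D|B)·P(B) + P(D|C)·P(C)
      = 0.201·0.06 + 0.078·0.67 + 0.018·0.27
      = 0.01206 + 0.05226 + 0.00486 = 0.06918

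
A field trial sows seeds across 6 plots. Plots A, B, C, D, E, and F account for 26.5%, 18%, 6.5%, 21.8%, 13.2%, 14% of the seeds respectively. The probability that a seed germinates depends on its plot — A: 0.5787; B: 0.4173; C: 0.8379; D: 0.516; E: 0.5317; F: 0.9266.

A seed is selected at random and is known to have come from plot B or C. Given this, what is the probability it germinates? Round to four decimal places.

0.5289

Let S = {B, C}.
P(S) = 0.18 + 0.065 = 0.245.
P(G ∩ S) = 0.4173·0.18 + 0.8379·0.065 = 0.075114 + 0.0544635 = 0.1295775.
P(G | S) = 0.1295775 / 0.245 = 0.528888…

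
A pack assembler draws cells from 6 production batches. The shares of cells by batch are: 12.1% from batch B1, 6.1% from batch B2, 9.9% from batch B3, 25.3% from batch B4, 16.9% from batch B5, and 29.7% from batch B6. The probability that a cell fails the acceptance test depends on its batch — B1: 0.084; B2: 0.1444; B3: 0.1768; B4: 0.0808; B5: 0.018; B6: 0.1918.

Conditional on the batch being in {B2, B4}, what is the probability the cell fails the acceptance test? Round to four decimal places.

Let S = {B2, B4}.
P(S) = 0.061 + 0.253 = 0.314.
P(F ∩ S) = 0.1444·0.061 + 0.0808·0.253 = 0.0088084 + 0.0204424 = 0.0292508.
P(F | S) = 0.0292508 / 0.314 = 0.093155…

P(F|S) ≈ 0.0932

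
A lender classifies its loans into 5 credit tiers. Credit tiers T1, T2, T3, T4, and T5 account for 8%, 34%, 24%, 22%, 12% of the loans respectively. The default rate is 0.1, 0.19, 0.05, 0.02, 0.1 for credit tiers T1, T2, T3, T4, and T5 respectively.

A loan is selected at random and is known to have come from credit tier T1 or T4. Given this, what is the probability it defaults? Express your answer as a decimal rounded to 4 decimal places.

Let S = {T1, T4}.
P(S) = 0.08 + 0.22 = 0.3.
P(D ∩ S) = 0.1·0.08 + 0.02·0.22 = 0.008 + 0.0044 = 0.0124.
P(D | S) = 0.0124 / 0.3 = 0.041333…

0.0413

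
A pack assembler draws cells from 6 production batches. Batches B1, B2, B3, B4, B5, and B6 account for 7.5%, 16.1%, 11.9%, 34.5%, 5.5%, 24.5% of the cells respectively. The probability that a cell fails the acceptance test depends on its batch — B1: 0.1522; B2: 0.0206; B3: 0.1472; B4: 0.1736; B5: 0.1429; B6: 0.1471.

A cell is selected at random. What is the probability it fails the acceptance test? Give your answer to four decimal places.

P(F) ≈ 0.1360

P(F) = P(F|B1)·P(B1) + P(F|B2)·P(B2) + P(F|B3)·P(B3) + P(F|B4)·P(B4) + P(F|B5)·P(B5) + P(F|B6)·P(B6)
      = 0.1522·0.075 + 0.0206·0.161 + 0.1472·0.119 + 0.1736·0.345 + 0.1429·0.055 + 0.1471·0.245
      = 0.011415 + 0.0033166 + 0.0175168 + 0.059892 + 0.0078595 + 0.0360395 = 0.1360394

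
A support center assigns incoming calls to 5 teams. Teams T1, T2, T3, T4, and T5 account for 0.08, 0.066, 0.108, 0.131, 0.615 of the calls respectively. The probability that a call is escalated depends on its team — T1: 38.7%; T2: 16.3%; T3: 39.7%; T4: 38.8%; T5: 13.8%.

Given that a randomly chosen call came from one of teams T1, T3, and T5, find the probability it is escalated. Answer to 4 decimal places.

0.1976

Let S = {T1, T3, T5}.
P(S) = 0.08 + 0.108 + 0.615 = 0.803.
P(E ∩ S) = 0.387·0.08 + 0.397·0.108 + 0.138·0.615 = 0.03096 + 0.042876 + 0.08487 = 0.158706.
P(E | S) = 0.158706 / 0.803 = 0.197641…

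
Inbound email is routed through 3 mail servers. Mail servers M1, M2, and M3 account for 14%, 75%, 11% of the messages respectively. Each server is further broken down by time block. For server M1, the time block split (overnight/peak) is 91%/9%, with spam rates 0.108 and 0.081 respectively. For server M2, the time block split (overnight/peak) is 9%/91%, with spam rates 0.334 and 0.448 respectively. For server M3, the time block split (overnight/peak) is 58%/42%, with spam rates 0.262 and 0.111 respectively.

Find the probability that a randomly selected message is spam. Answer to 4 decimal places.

P(S|M1) = 0.91·0.108 + 0.09·0.081 = 0.09828 + 0.00729 = 0.10557
P(S|M2) = 0.09·0.334 + 0.91·0.448 = 0.03006 + 0.40768 = 0.43774
P(S|M3) = 0.58·0.262 + 0.42·0.111 = 0.15196 + 0.04662 = 0.19858
By total probability over the outer partition,
P(S) = 0.14·0.10557 + 0.75·0.43774 + 0.11·0.19858
      = 0.0147798 + 0.328305 + 0.0218438 = 0.3649286

0.3649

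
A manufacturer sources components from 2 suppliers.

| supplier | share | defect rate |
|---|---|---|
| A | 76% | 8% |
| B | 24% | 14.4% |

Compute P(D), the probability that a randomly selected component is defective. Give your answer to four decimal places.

P(D) = P(D|A)·P(A) + P(D|B)·P(B)
      = 0.08·0.76 + 0.144·0.24
      = 0.0608 + 0.03456 = 0.09536

0.0954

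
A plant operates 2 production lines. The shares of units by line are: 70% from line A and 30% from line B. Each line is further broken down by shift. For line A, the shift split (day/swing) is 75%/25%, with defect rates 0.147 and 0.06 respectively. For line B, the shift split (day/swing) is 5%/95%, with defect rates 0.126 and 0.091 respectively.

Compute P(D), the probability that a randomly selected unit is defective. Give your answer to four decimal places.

P(D) ≈ 0.1155

P(D|A) = 0.75·0.147 + 0.25·0.06 = 0.11025 + 0.015 = 0.12525
P(D|B) = 0.05·0.126 + 0.95·0.091 = 0.0063 + 0.08645 = 0.09275
Then overall,
P(D) = 0.7·0.12525 + 0.3·0.09275
      = 0.087675 + 0.027825 = 0.1155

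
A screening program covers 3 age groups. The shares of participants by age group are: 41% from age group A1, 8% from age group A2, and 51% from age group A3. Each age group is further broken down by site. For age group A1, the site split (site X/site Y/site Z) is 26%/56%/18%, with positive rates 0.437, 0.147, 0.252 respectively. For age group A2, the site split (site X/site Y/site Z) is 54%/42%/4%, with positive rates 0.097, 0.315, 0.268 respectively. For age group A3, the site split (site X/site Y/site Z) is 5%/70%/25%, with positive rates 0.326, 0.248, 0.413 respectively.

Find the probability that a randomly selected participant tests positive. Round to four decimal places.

P(T) ≈ 0.2641

P(T|A1) = 0.26·0.437 + 0.56·0.147 + 0.18·0.252 = 0.11362 + 0.08232 + 0.04536 = 0.2413
P(T|A2) = 0.54·0.097 + 0.42·0.315 + 0.04·0.268 = 0.05238 + 0.1323 + 0.01072 = 0.1954
P(T|A3) = 0.05·0.326 + 0.7·0.248 + 0.25·0.413 = 0.0163 + 0.1736 + 0.10325 = 0.29315
Then overall,
P(T) = 0.41·0.2413 + 0.08·0.1954 + 0.51·0.29315
      = 0.098933 + 0.015632 + 0.1495065 = 0.2640715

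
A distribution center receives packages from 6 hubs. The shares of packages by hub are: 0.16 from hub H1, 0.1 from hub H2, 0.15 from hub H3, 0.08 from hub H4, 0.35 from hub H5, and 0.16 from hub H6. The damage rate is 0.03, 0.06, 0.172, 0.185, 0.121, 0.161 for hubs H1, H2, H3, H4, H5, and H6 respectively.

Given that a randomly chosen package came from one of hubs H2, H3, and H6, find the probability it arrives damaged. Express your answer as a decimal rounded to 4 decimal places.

P(D|S) ≈ 0.1404

Let S = {H2, H3, H6}.
P(S) = 0.1 + 0.15 + 0.16 = 0.41.
P(D ∩ S) = 0.06·0.1 + 0.172·0.15 + 0.161·0.16 = 0.006 + 0.0258 + 0.02576 = 0.05756.
P(D | S) = 0.05756 / 0.41 = 0.140390…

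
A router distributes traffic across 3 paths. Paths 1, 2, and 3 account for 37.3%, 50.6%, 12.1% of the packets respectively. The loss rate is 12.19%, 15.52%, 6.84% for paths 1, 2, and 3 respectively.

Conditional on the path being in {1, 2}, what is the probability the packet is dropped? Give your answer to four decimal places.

Let S = {1, 2}.
P(S) = 0.373 + 0.506 = 0.879.
P(L ∩ S) = 0.1219·0.373 + 0.1552·0.506 = 0.0454687 + 0.0785312 = 0.1239999.
P(L | S) = 0.1239999 / 0.879 = 0.141069…

P(L|S) ≈ 0.1411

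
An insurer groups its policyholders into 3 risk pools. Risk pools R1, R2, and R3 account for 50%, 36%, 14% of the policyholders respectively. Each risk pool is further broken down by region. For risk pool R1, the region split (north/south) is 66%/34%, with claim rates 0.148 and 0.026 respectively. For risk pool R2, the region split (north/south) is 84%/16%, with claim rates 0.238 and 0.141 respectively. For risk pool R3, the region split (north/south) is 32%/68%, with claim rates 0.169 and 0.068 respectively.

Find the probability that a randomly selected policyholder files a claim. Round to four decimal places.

P(C|R1) = 0.66·0.148 + 0.34·0.026 = 0.09768 + 0.00884 = 0.10652
P(C|R2) = 0.84·0.238 + 0.16·0.141 = 0.19992 + 0.02256 = 0.22248
P(C|R3) = 0.32·0.169 + 0.68·0.068 = 0.05408 + 0.04624 = 0.10032
Then overall,
P(C) = 0.5·0.10652 + 0.36·0.22248 + 0.14·0.10032
      = 0.05326 + 0.0800928 + 0.0140448 = 0.1473976

0.1474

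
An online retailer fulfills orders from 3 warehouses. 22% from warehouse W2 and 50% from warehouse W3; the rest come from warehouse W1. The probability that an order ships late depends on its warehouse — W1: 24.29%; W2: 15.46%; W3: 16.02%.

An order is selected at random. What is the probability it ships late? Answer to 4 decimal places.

P(W1) = 1 − (0.22 + 0.5) = 0.28.
P(L) = P(L|W1)·P(W1) + P(L|W2)·P(W2) + P(L|W3)·P(W3)
      = 0.2429·0.28 + 0.1546·0.22 + 0.1602·0.5
      = 0.068012 + 0.034012 + 0.0801 = 0.182124

P(L) ≈ 0.1821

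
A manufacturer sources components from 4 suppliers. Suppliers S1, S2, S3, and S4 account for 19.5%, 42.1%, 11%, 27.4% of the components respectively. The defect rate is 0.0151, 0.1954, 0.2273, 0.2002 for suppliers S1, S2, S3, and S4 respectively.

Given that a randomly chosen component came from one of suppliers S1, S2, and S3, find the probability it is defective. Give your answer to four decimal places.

P(D|S) ≈ 0.1518

Let S = {S1, S2, S3}.
P(S) = 0.195 + 0.421 + 0.11 = 0.726.
P(D ∩ S) = 0.0151·0.195 + 0.1954·0.421 + 0.2273·0.11 = 0.0029445 + 0.0822634 + 0.025003 = 0.1102109.
P(D | S) = 0.1102109 / 0.726 = 0.151806…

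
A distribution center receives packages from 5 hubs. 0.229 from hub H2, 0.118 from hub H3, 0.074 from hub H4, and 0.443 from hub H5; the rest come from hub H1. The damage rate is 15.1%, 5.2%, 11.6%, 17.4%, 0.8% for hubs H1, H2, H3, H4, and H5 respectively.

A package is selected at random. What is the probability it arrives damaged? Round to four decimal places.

P(D) ≈ 0.0626

P(H1) = 1 − (0.229 + 0.118 + 0.074 + 0.443) = 0.136.
Summing over the partition,
P(D) = P(D|H1)·P(H1) + P(D|H2)·P(H2) + P(D|H3)·P(H3) + P(D|H4)·P(H4) + P(D|H5)·P(H5)
      = 0.151·0.136 + 0.052·0.229 + 0.116·0.118 + 0.174·0.074 + 0.008·0.443
      = 0.020536 + 0.011908 + 0.013688 + 0.012876 + 0.003544 = 0.062552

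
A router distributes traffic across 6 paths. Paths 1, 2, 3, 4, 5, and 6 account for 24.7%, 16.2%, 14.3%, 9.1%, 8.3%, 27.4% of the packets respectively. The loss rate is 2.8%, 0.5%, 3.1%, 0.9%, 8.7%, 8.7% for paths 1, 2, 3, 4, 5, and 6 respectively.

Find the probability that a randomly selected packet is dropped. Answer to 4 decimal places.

Summing over the partition,
P(L) = P(L|1)·P(1) + P(L|2)·P(2) + P(L|3)·P(3) + P(L|4)·P(4) + P(L|5)·P(5) + P(L|6)·P(6)
      = 0.028·0.247 + 0.005·0.162 + 0.031·0.143 + 0.009·0.091 + 0.087·0.083 + 0.087·0.274
      = 0.006916 + 0.00081 + 0.004433 + 0.000819 + 0.007221 + 0.023838 = 0.044037

0.0440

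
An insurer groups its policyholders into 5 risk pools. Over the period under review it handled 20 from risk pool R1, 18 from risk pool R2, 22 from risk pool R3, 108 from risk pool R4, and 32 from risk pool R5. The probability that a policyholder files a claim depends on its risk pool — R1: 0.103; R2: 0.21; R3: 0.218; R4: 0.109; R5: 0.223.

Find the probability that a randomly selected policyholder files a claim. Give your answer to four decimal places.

Total: 20 + 18 + 22 + 108 + 32 = 200.
P(R1) = 20/200 = 0.1. P(R2) = 18/200 = 0.09. P(R3) = 22/200 = 0.11. P(R4) = 108/200 = 0.54. P(R5) = 32/200 = 0.16.
P(C) = P(C|R1)·P(R1) + P(C|R2)·P(R2) + P(C|R3)·P(R3) + P(C|R4)·P(R4) + P(C|R5)·P(R5)
      = 0.103·0.1 + 0.21·0.09 + 0.218·0.11 + 0.109·0.54 + 0.223·0.16
      = 0.0103 + 0.0189 + 0.02398 + 0.05886 + 0.03568 = 0.14772

P(C) ≈ 0.1477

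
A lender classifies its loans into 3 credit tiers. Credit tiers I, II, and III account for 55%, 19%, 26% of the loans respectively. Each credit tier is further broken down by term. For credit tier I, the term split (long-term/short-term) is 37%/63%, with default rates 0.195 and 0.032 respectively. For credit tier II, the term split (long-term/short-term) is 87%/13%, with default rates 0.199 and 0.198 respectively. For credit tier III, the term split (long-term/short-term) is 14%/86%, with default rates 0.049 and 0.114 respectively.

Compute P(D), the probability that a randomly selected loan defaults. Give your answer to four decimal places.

P(D) ≈ 0.1158

P(D|I) = 0.37·0.195 + 0.63·0.032 = 0.07215 + 0.02016 = 0.09231
P(D|II) = 0.87·0.199 + 0.13·0.198 = 0.17313 + 0.02574 = 0.19887
P(D|III) = 0.14·0.049 + 0.86·0.114 = 0.00686 + 0.09804 = 0.1049
By total probability over the outer partition,
P(D) = 0.55·0.09231 + 0.19·0.19887 + 0.26·0.1049
      = 0.0507705 + 0.0377853 + 0.027274 = 0.1158298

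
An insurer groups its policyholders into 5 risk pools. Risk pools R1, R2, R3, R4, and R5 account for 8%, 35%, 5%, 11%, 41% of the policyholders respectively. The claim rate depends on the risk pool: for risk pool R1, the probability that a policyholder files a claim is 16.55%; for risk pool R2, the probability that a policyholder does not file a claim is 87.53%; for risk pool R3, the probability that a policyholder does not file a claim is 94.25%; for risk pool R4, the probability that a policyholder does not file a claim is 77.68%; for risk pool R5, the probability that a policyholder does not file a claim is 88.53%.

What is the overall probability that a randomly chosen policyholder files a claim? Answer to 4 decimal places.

P(C) ≈ 0.1313

P(C|R2) = 1 − 0.8753 = 0.1247.
P(C|R3) = 1 − 0.9425 = 0.0575.
P(C|R4) = 1 − 0.7768 = 0.2232.
P(C|R5) = 1 − 0.8853 = 0.1147.
Using total probability over the partition,
P(C) = P(C|R1)·P(R1) + P(C|R2)·P(R2) + P(C|R3)·P(R3) + P(C|R4)·P(R4) + P(C|R5)·P(R5)
      = 0.1655·0.08 + 0.1247·0.35 + 0.0575·0.05 + 0.2232·0.11 + 0.1147·0.41
      = 0.01324 + 0.043645 + 0.002875 + 0.024552 + 0.047027 = 0.131339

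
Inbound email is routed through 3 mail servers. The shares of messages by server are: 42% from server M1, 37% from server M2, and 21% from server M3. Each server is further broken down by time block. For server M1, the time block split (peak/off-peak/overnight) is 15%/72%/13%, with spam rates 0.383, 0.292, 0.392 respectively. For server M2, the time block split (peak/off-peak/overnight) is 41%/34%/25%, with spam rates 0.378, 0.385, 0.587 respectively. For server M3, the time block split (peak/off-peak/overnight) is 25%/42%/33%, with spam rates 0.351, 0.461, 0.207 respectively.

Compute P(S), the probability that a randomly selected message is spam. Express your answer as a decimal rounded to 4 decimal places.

0.3673

P(S|M1) = 0.15·0.383 + 0.72·0.292 + 0.13·0.392 = 0.05745 + 0.21024 + 0.05096 = 0.31865
P(S|M2) = 0.41·0.378 + 0.34·0.385 + 0.25·0.587 = 0.15498 + 0.1309 + 0.14675 = 0.43263
P(S|M3) = 0.25·0.351 + 0.42·0.461 + 0.33·0.207 = 0.08775 + 0.19362 + 0.06831 = 0.34968
Then overall,
P(S) = 0.42·0.31865 + 0.37·0.43263 + 0.21·0.34968
      = 0.133833 + 0.1600731 + 0.0734328 = 0.3673389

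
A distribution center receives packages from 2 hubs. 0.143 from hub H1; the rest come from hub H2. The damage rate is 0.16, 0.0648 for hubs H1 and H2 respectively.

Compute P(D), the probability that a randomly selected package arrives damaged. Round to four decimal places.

0.0784

P(H2) = 1 − (0.143) = 0.857.
P(D) = P(D|H1)·P(H1) + P(D|H2)·P(H2)
      = 0.16·0.143 + 0.0648·0.857
      = 0.02288 + 0.0555336 = 0.0784136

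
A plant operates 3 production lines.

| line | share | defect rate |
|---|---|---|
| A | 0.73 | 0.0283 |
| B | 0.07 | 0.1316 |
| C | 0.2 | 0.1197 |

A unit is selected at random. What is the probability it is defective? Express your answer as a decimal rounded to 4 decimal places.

P(D) = P(D|A)·P(A) + P(D|B)·P(B) + P(D|C)·P(C)
      = 0.0283·0.73 + 0.1316·0.07 + 0.1197·0.2
      = 0.020659 + 0.009212 + 0.02394 = 0.053811

P(D) ≈ 0.0538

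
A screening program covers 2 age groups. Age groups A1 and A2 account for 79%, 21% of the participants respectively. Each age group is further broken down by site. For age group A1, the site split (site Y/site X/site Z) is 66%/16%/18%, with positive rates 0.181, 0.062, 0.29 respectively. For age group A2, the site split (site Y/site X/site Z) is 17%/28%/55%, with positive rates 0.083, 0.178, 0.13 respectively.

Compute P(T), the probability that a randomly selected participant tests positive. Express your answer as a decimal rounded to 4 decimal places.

P(T|A1) = 0.66·0.181 + 0.16·0.062 + 0.18·0.29 = 0.11946 + 0.00992 + 0.0522 = 0.18158
P(T|A2) = 0.17·0.083 + 0.28·0.178 + 0.55·0.13 = 0.01411 + 0.04984 + 0.0715 = 0.13545
Then overall,
P(T) = 0.79·0.18158 + 0.21·0.13545
      = 0.1434482 + 0.0284445 = 0.1718927

P(T) ≈ 0.1719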